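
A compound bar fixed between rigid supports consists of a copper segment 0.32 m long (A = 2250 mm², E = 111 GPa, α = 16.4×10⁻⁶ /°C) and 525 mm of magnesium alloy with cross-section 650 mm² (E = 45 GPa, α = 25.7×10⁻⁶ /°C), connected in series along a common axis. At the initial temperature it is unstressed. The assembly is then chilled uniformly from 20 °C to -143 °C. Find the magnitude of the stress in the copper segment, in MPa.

σ ≈ 70.6 MPa (tensile)

Free thermal contraction of the whole bar: Σ αᵢΔT Lᵢ = 16.4×10⁻⁶×163×320 + 25.7×10⁻⁶×163×525 = 3.055 mm.
The walls prevent any net length change, so an axial force P (same in every segment) develops. Compatibility: P · Σ Lᵢ/(AᵢEᵢ) = δ_free.
Σ Lᵢ/(AᵢEᵢ) = 320/(2250×111×10³) + 525/(650×45×10³) = 1.923×10⁻⁵ mm/N.
P = 3.055 / 1.923×10⁻⁵ = 158900 N = 158.9 kN, tensile.
σ_{copper} = P / A = 158900 / 2250 = 70.6 MPa.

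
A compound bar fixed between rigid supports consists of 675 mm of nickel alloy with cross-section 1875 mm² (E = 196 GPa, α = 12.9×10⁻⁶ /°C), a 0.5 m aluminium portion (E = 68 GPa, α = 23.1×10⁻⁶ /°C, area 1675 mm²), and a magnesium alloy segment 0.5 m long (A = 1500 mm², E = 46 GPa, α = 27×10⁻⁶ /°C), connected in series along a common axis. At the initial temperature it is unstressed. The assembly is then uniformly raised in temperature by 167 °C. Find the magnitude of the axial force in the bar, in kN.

P ≈ 418 kN (compressive)

Free thermal expansion of the whole bar: Σ αᵢΔT Lᵢ = 12.9×10⁻⁶×167×675 + 23.1×10⁻⁶×167×500 + 27×10⁻⁶×167×500 = 5.638 mm.
Since the ends are fixed, an axial force P builds up, equal in every segment, with P · Σ Lᵢ/(AᵢEᵢ) = δ_free.
Σ Lᵢ/(AᵢEᵢ) = 675/(1875×196×10³) + 500/(1675×68×10³) + 500/(1500×46×10³) = 1.347×10⁻⁵ mm/N.
Hence P = δ_free / Σ(L/AE) = 5.638/1.347×10⁻⁵ = 418.4 kN (compressive).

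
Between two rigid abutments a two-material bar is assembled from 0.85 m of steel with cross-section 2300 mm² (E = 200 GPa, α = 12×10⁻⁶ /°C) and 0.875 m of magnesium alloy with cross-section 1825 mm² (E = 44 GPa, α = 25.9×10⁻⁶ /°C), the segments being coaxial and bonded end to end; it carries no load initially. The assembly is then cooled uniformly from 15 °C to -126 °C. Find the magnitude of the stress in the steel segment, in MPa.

σ ≈ 158 MPa (tensile)

If the supports were absent, the total length change would be Σ αᵢΔT Lᵢ = 12×10⁻⁶×141×850 + 25.9×10⁻⁶×141×875 = 4.634 mm.
Since the ends are fixed, an axial force P builds up, equal in every segment, with P · Σ Lᵢ/(AᵢEᵢ) = δ_free.
The series flexibility is Σ Lᵢ/(AᵢEᵢ) = 850/(2300×200×10³) + 875/(1825×44×10³) = 1.274×10⁻⁵ mm/N.
So P = 4.634 / 1.274×10⁻⁵ = 363.6 kN, tensile.
σ_{steel} = P / A = 363600 / 2300 = 158.1 MPa.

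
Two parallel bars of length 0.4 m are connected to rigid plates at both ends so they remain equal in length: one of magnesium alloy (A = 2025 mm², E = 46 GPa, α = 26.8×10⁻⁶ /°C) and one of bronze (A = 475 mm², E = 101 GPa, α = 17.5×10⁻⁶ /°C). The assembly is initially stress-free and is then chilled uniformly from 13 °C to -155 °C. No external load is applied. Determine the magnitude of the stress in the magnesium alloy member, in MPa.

Equilibrium of a rigid end plate with no external load gives equal and opposite internal forces ±P in the two members. Since α_{magnesium alloy} > α_{bronze}, cooling drives the magnesium alloy into tension and the bronze into compression.
Equating the net (thermal + elastic) strains gives |α₁ − α₂|·ΔT = P·[1/(A₁E₁) + 1/(A₂E₂)].
|α₁ − α₂|·ΔT = 9.3×10⁻⁶ × 168 = 0.001562.
1/(A₁E₁) + 1/(A₂E₂) = 1/(2025×46×10³) + 1/(475×101×10³) = 3.158×10⁻⁸ N⁻¹.
P = 0.001562 / 3.158×10⁻⁸ = 49480 N = 49.48 kN.
σ_{magnesium alloy} = P/A₁ = 49480/2025 = 24.43 MPa, tensile.

σ ≈ 24.4 MPa (tensile)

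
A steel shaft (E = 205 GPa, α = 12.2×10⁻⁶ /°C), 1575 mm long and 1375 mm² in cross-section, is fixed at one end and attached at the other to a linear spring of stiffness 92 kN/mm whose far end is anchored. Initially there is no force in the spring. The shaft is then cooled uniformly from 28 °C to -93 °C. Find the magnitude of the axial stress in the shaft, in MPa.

Free thermal contraction: δ_free = αΔT L = 12.2×10⁻⁶ × 121 × 1575 = 2.325 mm.
Let P be the tensile force in the spring. The shaft extends elastically by PL/(AE) and the spring stretches by P/k; together these equal δ_free.
So P = δ_free / [L/(AE) + 1/k] = 2.325 / [ 1575/(1375×205×10³) + 1/(92×10³) ].
P = 2.325 / 1.646×10⁻⁵ = 141300 N.
σ = P/A = 141300/1375 = 102.7 MPa.

σ ≈ 103 MPa (tensile)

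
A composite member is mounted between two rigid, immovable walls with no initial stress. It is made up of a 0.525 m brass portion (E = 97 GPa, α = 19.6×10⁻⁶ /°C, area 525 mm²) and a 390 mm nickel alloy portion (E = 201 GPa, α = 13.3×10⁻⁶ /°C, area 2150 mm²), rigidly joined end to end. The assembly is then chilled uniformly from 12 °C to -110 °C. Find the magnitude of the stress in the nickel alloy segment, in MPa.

If the supports were absent, the total length change would be Σ αᵢΔT Lᵢ = 19.6×10⁻⁶×122×525 + 13.3×10⁻⁶×122×390 = 1.888 mm.
Since the ends are fixed, an axial force P builds up, equal in every segment, with P · Σ Lᵢ/(AᵢEᵢ) = δ_free.
Σ Lᵢ/(AᵢEᵢ) = 525/(525×97×10³) + 390/(2150×201×10³) = 1.121×10⁻⁵ mm/N.
P = 1.888 / 1.121×10⁻⁵ = 168400 N = 168.4 kN, tensile.
σ_{nickel alloy} = P / A = 168400 / 2150 = 78.33 MPa.

σ ≈ 78.3 MPa (tensile)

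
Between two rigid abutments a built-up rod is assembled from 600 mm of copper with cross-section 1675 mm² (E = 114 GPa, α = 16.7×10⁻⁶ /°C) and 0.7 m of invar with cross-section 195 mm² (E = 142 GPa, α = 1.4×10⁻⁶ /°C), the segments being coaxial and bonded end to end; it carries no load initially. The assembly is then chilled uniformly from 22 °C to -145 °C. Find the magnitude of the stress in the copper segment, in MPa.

If the supports were absent, the total length change would be Σ αᵢΔT Lᵢ = 16.7×10⁻⁶×167×600 + 1.4×10⁻⁶×167×700 = 1.837 mm.
The walls prevent any net length change, so an axial force P (same in every segment) develops. Compatibility: P · Σ Lᵢ/(AᵢEᵢ) = δ_free.
The series flexibility is Σ Lᵢ/(AᵢEᵢ) = 600/(1675×114×10³) + 700/(195×142×10³) = 2.842×10⁻⁵ mm/N.
P = 1.837 / 2.842×10⁻⁵ = 64630 N = 64.63 kN, tensile.
σ_{copper} = P / A = 64630 / 1675 = 38.59 MPa.

σ ≈ 38.6 MPa (tensile)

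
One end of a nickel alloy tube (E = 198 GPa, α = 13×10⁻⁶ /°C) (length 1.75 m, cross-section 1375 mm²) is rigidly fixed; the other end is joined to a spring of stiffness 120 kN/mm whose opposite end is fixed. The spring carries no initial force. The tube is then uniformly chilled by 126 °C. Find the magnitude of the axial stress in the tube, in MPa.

σ ≈ 141 MPa (tensile)

The unrestrained thermal change is αΔT L = 13×10⁻⁶ × 126 × 1750 = 2.866 mm.
Let P be the tensile force in the spring. The tube extends elastically by PL/(AE) and the spring stretches by P/k; together these equal δ_free.
So P = δ_free / [L/(AE) + 1/k] = 2.866 / [ 1750/(1375×198×10³) + 1/(120×10³) ].
P = 2.866 / 1.476×10⁻⁵ = 194200 N.
σ = P/A = 194200/1375 = 141.2 MPa.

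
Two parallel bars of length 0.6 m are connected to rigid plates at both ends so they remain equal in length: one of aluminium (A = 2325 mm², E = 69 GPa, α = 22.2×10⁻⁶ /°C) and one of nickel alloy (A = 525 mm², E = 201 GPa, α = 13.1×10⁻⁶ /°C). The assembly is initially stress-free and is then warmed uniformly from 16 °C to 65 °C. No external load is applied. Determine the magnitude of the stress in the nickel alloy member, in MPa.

The aluminium has the larger α, so on heating it would change length more than the nickel alloy if both were free. The rigid plates force a common final length, so the aluminium is put into compression and the nickel alloy into tension, with equal and opposite forces P (no external load).
Setting the final lengths equal and cancelling L: (α₁ − α₂)ΔT = P/(A₁E₁) + P/(A₂E₂).
|α₁ − α₂|·ΔT = 9.1×10⁻⁶ × 49 = 0.0004459.
1/(A₁E₁) + 1/(A₂E₂) = 1/(2325×69×10³) + 1/(525×201×10³) = 1.571×10⁻⁸ N⁻¹.
P = 0.0004459 / 1.571×10⁻⁸ = 28380 N = 28.38 kN.
σ_{nickel alloy} = P/A₂ = 28380/525 = 54.06 MPa, tensile.

σ ≈ 54.1 MPa (tensile)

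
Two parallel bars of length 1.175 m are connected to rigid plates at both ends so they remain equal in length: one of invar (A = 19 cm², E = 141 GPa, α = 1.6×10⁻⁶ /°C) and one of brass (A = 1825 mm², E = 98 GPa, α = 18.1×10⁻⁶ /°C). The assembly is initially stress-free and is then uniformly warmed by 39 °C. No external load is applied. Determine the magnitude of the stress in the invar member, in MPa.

σ ≈ 36.3 MPa (tensile)

The brass has the larger α, so on heating it would change length more than the invar if both were free. The rigid plates force a common final length, so the brass is put into compression and the invar into tension, with equal and opposite forces P (no external load).
Setting the final lengths equal and cancelling L: (α₁ − α₂)ΔT = P/(A₁E₁) + P/(A₂E₂).
|α₁ − α₂|·ΔT = 16.5×10⁻⁶ × 39 = 0.0006435.
1/(A₁E₁) + 1/(A₂E₂) = 1/(1900×141×10³) + 1/(1825×98×10³) = 9.324×10⁻⁹ N⁻¹.
So P = 0.0006435 / 9.324×10⁻⁹ = 69.02 kN.
σ_{invar} = P/A₁ = 69020/1900 = 36.32 MPa, tensile.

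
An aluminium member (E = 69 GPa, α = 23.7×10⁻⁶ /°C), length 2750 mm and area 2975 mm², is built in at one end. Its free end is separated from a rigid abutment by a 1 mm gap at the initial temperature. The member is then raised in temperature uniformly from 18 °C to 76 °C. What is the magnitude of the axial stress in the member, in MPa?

Free thermal elongation = αΔT L = 23.7×10⁻⁶ × 58 × 2750 = 3.78 mm.
This exceeds the 1 mm gap, so the wall pushes back. The portion of expansion that must be recovered elastically is δ_free − gap = 3.78 − 1 = 2.78 mm.
That suppressed elongation corresponds to σ = E·Δ/L = 69×10³ × 2.78/2750 = 69.76 MPa.

σ ≈ 69.8 MPa (compressive)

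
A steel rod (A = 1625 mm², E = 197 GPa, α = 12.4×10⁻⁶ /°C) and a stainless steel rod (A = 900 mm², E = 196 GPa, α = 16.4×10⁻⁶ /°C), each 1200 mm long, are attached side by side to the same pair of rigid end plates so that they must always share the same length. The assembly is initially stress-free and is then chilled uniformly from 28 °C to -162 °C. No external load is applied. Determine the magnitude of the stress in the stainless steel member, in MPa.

σ ≈ 96 MPa (tensile)

Both members must finish at the same length. With the larger α, the stainless steel tends to over-contract; the plates restrain it, putting the stainless steel in tension and the steel in compression. With no external load the two internal forces are equal and opposite, magnitude P.
Compatibility of the two members (thermal + elastic change equal): (α₁ − α₂)ΔT = P·[1/(A₁E₁) + 1/(A₂E₂)].
|α₁ − α₂|·ΔT = 4×10⁻⁶ × 190 = 0.00076.
1/(A₁E₁) + 1/(A₂E₂) = 1/(1625×197×10³) + 1/(900×196×10³) = 8.793×10⁻⁹ N⁻¹.
So P = 0.00076 / 8.793×10⁻⁹ = 86.44 kN.
σ_{stainless steel} = P/A₂ = 86440/900 = 96.04 MPa, tensile.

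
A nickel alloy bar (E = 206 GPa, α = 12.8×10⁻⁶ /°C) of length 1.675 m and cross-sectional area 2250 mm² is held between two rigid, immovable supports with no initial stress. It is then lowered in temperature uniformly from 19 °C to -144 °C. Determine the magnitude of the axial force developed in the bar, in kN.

P ≈ 967 kN (tensile)

The ends cannot move, so σ = EαΔT = 206×10³ × 12.8×10⁻⁶ × 163 = 429.8 MPa.
Then P = σA = 429.8 × 2250 mm² = 967 kN, tensile.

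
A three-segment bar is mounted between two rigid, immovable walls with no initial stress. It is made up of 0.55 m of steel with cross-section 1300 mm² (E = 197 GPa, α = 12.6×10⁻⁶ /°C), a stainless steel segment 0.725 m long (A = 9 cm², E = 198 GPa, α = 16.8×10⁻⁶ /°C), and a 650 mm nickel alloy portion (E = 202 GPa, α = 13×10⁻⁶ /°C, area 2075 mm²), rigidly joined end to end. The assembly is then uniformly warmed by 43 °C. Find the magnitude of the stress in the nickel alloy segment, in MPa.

Free thermal expansion of the whole bar: Σ αᵢΔT Lᵢ = 12.6×10⁻⁶×43×550 + 16.8×10⁻⁶×43×725 + 13×10⁻⁶×43×650 = 1.185 mm.
The walls prevent any net length change, so an axial force P (same in every segment) develops. Compatibility: P · Σ Lᵢ/(AᵢEᵢ) = δ_free.
Σ Lᵢ/(AᵢEᵢ) = 550/(1300×197×10³) + 725/(900×198×10³) + 650/(2075×202×10³) = 7.767×10⁻⁶ mm/N.
So P = 1.185 / 7.767×10⁻⁶ = 152.6 kN, compressive.
σ_{nickel alloy} = P / A = 152600 / 2075 = 73.53 MPa.

σ ≈ 73.5 MPa (compressive)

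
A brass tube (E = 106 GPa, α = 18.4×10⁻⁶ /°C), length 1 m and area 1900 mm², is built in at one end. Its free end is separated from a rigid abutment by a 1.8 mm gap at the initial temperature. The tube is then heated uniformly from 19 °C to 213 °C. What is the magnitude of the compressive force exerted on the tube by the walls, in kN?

If the wall were absent the tube would grow by αΔT L = 18.4×10⁻⁶ × 194 × 1000 = 3.57 mm.
The gap closes (δ_free > 1.8 mm) and the wall then resists a further 3.57 − 1.8 = 1.77 mm of expansion.
That suppressed elongation corresponds to σ = E·Δ/L = 106×10³ × 1.77/1000 = 187.6 MPa.
P = σA = 187.6 × 1900 = 356.4 kN.

P ≈ 356 kN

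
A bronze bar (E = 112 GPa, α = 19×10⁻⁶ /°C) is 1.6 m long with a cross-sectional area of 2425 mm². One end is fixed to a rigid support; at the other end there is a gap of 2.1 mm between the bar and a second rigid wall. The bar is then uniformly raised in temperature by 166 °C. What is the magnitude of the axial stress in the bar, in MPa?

Free thermal elongation = αΔT L = 19×10⁻⁶ × 166 × 1600 = 5.046 mm.
The gap closes (δ_free > 2.1 mm) and the wall then resists a further 5.046 − 2.1 = 2.946 mm of expansion.
So σ = E(δ_free − g)/L = 112×10³ × 2.946/1600 = 206.2 MPa.

σ ≈ 206 MPa (compressive)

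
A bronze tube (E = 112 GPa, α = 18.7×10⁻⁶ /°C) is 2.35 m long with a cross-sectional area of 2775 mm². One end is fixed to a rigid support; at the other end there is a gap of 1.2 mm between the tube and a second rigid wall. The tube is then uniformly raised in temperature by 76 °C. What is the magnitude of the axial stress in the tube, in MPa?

σ ≈ 102 MPa (compressive)

Free thermal elongation = αΔT L = 18.7×10⁻⁶ × 76 × 2350 = 3.34 mm.
The gap closes (δ_free > 1.2 mm) and the wall then resists a further 3.34 − 1.2 = 2.14 mm of expansion.
So σ = E(δ_free − g)/L = 112×10³ × 2.14/2350 = 102 MPa.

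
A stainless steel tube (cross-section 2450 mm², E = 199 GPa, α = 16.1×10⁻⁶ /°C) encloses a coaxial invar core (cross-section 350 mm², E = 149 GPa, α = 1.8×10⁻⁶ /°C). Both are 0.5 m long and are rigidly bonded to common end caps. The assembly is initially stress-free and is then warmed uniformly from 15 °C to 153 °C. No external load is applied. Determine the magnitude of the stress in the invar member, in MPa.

Both members must finish at the same length. With the larger α, the stainless steel tends to over-expand; the plates restrain it, putting the stainless steel in compression and the invar in tension. With no external load the two internal forces are equal and opposite, magnitude P.
Equating the net (thermal + elastic) strains gives |α₁ − α₂|·ΔT = P·[1/(A₁E₁) + 1/(A₂E₂)].
|α₁ − α₂|·ΔT = 14.3×10⁻⁶ × 138 = 0.001973.
1/(A₁E₁) + 1/(A₂E₂) = 1/(2450×199×10³) + 1/(350×149×10³) = 2.123×10⁻⁸ N⁻¹.
P = 0.001973 / 2.123×10⁻⁸ = 92970 N = 92.97 kN.
σ_{invar} = P/A₂ = 92970/350 = 265.6 MPa, tensile.

σ ≈ 266 MPa (tensile)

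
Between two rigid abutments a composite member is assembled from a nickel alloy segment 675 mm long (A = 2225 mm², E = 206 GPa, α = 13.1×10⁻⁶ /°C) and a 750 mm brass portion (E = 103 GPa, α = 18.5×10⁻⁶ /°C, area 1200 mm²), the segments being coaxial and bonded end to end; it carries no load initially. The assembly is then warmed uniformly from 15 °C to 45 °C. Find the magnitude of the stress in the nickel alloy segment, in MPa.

σ ≈ 40.6 MPa (compressive)

If the supports were absent, the total length change would be Σ αᵢΔT Lᵢ = 13.1×10⁻⁶×30×675 + 18.5×10⁻⁶×30×750 = 0.6815 mm.
The rigid supports impose zero overall length change; the single axial force P common to all segments must satisfy P Σ Lᵢ/(AᵢEᵢ) = δ_free.
Σ Lᵢ/(AᵢEᵢ) = 675/(2225×206×10³) + 750/(1200×103×10³) = 7.541×10⁻⁶ mm/N.
So P = 0.6815 / 7.541×10⁻⁶ = 90.38 kN, compressive.
σ_{nickel alloy} = P / A = 90380 / 2225 = 40.62 MPa.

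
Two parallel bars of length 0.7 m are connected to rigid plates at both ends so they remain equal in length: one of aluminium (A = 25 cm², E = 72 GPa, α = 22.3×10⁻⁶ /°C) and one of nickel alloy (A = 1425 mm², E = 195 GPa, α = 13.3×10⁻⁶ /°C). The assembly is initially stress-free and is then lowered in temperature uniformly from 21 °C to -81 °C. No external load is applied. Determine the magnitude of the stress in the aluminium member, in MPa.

σ ≈ 40.1 MPa (tensile)

The aluminium has the larger α, so on cooling it would change length more than the nickel alloy if both were free. The rigid plates force a common final length, so the aluminium is put into tension and the nickel alloy into compression, with equal and opposite forces P (no external load).
Compatibility of the two members (thermal + elastic change equal): (α₁ − α₂)ΔT = P·[1/(A₁E₁) + 1/(A₂E₂)].
|α₁ − α₂|·ΔT = 9×10⁻⁶ × 102 = 0.000918.
1/(A₁E₁) + 1/(A₂E₂) = 1/(2500×72×10³) + 1/(1425×195×10³) = 9.154×10⁻⁹ N⁻¹.
P = 0.000918 / 9.154×10⁻⁹ = 100300 N = 100.3 kN.
σ_{aluminium} = P/A₁ = 100300/2500 = 40.11 MPa, tensile.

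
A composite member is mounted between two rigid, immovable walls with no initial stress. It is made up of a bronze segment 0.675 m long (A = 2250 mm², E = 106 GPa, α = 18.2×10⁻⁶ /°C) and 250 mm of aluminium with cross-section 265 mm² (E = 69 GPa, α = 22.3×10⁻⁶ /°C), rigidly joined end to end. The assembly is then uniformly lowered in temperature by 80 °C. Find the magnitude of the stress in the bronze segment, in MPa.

If the supports were absent, the total length change would be Σ αᵢΔT Lᵢ = 18.2×10⁻⁶×80×675 + 22.3×10⁻⁶×80×250 = 1.429 mm.
The rigid supports impose zero overall length change; the single axial force P common to all segments must satisfy P Σ Lᵢ/(AᵢEᵢ) = δ_free.
Σ Lᵢ/(AᵢEᵢ) = 675/(2250×106×10³) + 250/(265×69×10³) = 1.65×10⁻⁵ mm/N.
P = 1.429 / 1.65×10⁻⁵ = 86580 N = 86.58 kN, tensile.
σ_{bronze} = P / A = 86580 / 2250 = 38.48 MPa.

σ ≈ 38.5 MPa (tensile)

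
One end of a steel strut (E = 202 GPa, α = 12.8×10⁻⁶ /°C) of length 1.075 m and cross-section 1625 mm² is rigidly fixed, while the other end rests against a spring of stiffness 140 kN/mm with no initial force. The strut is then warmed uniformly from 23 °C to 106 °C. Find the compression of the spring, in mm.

The unrestrained thermal change is αΔT L = 12.8×10⁻⁶ × 83 × 1075 = 1.142 mm.
With a force P in the spring, the elastic change of the strut is PL/(AE) and that of the spring is P/k; compatibility requires their sum to equal δ_free.
So P = δ_free / [L/(AE) + 1/k] = 1.142 / [ 1075/(1625×202×10³) + 1/(140×10³) ].
P = 1.142 / 1.042×10⁻⁵ = 109600 N.
Spring compression = P/k = 109600/(140×10³) = 0.7831 mm.

δ ≈ 0.783 mm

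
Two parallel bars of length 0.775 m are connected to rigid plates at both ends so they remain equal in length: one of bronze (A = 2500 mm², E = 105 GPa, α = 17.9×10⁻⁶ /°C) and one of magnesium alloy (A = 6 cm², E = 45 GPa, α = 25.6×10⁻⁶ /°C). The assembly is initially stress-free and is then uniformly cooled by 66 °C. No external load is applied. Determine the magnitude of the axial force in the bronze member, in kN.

P ≈ 12.4 kN (compressive in the bronze)

Equilibrium of a rigid end plate with no external load gives equal and opposite internal forces ±P in the two members. Since α_{magnesium alloy} > α_{bronze}, cooling drives the magnesium alloy into tension and the bronze into compression.
Compatibility of the two members (thermal + elastic change equal): (α₁ − α₂)ΔT = P·[1/(A₁E₁) + 1/(A₂E₂)].
|α₁ − α₂|·ΔT = 7.7×10⁻⁶ × 66 = 0.0005082.
1/(A₁E₁) + 1/(A₂E₂) = 1/(2500×105×10³) + 1/(600×45×10³) = 4.085×10⁻⁸ N⁻¹.
P = 0.0005082 / 4.085×10⁻⁸ = 12440 N = 12.44 kN.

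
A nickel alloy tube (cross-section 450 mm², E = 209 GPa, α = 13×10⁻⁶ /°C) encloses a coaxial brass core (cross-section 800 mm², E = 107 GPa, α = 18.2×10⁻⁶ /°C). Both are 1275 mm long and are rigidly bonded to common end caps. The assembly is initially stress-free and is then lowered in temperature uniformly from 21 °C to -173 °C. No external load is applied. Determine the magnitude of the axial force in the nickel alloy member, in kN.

P ≈ 45.2 kN (compressive in the nickel alloy)

Equilibrium of a rigid end plate with no external load gives equal and opposite internal forces ±P in the two members. Since α_{brass} > α_{nickel alloy}, cooling drives the brass into tension and the nickel alloy into compression.
Compatibility of the two members (thermal + elastic change equal): (α₁ − α₂)ΔT = P·[1/(A₁E₁) + 1/(A₂E₂)].
|α₁ − α₂|·ΔT = 5.2×10⁻⁶ × 194 = 0.001009.
1/(A₁E₁) + 1/(A₂E₂) = 1/(450×209×10³) + 1/(800×107×10³) = 2.231×10⁻⁸ N⁻¹.
P = 0.001009 / 2.231×10⁻⁸ = 45210 N = 45.21 kN.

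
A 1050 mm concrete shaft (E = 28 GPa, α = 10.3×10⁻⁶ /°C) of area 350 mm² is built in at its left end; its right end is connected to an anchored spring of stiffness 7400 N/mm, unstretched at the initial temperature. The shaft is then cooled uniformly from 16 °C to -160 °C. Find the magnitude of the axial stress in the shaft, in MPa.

If the spring were absent the shaft would shorten by αΔT L = 10.3×10⁻⁶ × 176 × 1050 = 1.903 mm.
Let P be the tensile force in the spring. The shaft extends elastically by PL/(AE) and the spring stretches by P/k; together these equal δ_free.
So P = δ_free / [L/(AE) + 1/k] = 1.903 / [ 1050/(350×28×10³) + 1/(7400) ].
P = 1.903 / 0.0002423 = 7856 N.
σ = P/A = 7856/350 = 22.45 MPa.

σ ≈ 22.4 MPa (tensile)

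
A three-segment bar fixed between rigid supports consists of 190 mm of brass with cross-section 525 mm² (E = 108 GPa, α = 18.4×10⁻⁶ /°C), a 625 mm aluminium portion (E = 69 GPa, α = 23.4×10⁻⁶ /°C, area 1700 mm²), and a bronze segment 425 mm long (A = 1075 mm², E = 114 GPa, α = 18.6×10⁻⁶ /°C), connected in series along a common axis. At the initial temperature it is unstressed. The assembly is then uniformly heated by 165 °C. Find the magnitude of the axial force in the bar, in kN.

P ≈ 354 kN (compressive)

If the supports were absent, the total length change would be Σ αᵢΔT Lᵢ = 18.4×10⁻⁶×165×190 + 23.4×10⁻⁶×165×625 + 18.6×10⁻⁶×165×425 = 4.294 mm.
Since the ends are fixed, an axial force P builds up, equal in every segment, with P · Σ Lᵢ/(AᵢEᵢ) = δ_free.
Σ Lᵢ/(AᵢEᵢ) = 190/(525×108×10³) + 625/(1700×69×10³) + 425/(1075×114×10³) = 1.215×10⁻⁵ mm/N.
P = 4.294 / 1.215×10⁻⁵ = 353500 N = 353.5 kN, compressive.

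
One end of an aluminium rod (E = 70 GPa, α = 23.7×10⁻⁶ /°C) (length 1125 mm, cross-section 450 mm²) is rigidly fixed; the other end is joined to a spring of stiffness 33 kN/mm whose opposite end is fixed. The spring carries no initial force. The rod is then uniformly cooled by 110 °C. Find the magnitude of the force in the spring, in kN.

P ≈ 44.4 kN

The unrestrained thermal change is αΔT L = 23.7×10⁻⁶ × 110 × 1125 = 2.933 mm.
Let P be the tensile force in the spring. The rod extends elastically by PL/(AE) and the spring stretches by P/k; together these equal δ_free.
P [ L/(AE) + 1/k ] = δ_free → P [ 1125/(450×70×10³) + 1/(33×10³) ] = 2.933.
P = 2.933 / 6.602×10⁻⁵ = 44430 N.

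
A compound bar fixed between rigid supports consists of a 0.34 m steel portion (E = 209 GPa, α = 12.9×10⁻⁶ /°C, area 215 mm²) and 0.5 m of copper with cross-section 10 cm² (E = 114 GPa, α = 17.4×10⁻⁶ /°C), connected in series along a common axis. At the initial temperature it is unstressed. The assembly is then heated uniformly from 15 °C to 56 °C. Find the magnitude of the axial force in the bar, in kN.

P ≈ 44.9 kN (compressive)

With the walls removed the bar would change length by δ_free = Σ αᵢΔT Lᵢ = 12.9×10⁻⁶×41×340 + 17.4×10⁻⁶×41×500 = 0.5365 mm.
The walls prevent any net length change, so an axial force P (same in every segment) develops. Compatibility: P · Σ Lᵢ/(AᵢEᵢ) = δ_free.
Σ Lᵢ/(AᵢEᵢ) = 340/(215×209×10³) + 500/(1000×114×10³) = 1.195×10⁻⁵ mm/N.
So P = 0.5365 / 1.195×10⁻⁵ = 44.89 kN, compressive.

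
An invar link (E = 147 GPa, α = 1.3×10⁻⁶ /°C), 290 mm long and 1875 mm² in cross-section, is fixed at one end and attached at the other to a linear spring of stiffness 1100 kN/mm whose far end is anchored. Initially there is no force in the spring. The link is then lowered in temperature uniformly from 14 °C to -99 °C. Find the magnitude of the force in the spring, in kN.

The unrestrained thermal change is αΔT L = 1.3×10⁻⁶ × 113 × 290 = 0.0426 mm.
Let P be the tensile force in the spring. The link extends elastically by PL/(AE) and the spring stretches by P/k; together these equal δ_free.
So P = δ_free / [L/(AE) + 1/k] = 0.0426 / [ 290/(1875×147×10³) + 1/(1100×10³) ].
P = 0.0426 / 1.961×10⁻⁶ = 21720 N.

P ≈ 21.7 kN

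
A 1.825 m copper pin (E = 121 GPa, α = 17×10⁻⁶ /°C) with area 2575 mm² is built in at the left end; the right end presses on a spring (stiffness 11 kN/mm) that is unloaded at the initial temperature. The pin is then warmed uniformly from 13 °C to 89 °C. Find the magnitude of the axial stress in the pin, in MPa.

σ ≈ 9.46 MPa (compressive)

The unrestrained thermal change is αΔT L = 17×10⁻⁶ × 76 × 1825 = 2.358 mm.
Let P be the compressive force at the spring. The pin shortens elastically by PL/(AE) and the spring compresses by P/k; together these equal δ_free.
So P = δ_free / [L/(AE) + 1/k] = 2.358 / [ 1825/(2575×121×10³) + 1/(11×10³) ].
P = 2.358 / 9.677×10⁻⁵ = 24370 N.
σ = P/A = 24370/2575 = 9.463 MPa.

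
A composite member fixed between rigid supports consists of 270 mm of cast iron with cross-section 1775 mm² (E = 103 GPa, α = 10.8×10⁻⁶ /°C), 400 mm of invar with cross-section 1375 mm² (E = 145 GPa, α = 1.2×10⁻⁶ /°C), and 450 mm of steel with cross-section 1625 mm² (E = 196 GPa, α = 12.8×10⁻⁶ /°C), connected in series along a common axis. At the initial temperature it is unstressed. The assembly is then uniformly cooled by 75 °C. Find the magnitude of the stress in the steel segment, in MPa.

With the walls removed the bar would change length by δ_free = Σ αᵢΔT Lᵢ = 10.8×10⁻⁶×75×270 + 1.2×10⁻⁶×75×400 + 12.8×10⁻⁶×75×450 = 0.6867 mm.
The rigid supports impose zero overall length change; the single axial force P common to all segments must satisfy P Σ Lᵢ/(AᵢEᵢ) = δ_free.
Σ Lᵢ/(AᵢEᵢ) = 270/(1775×103×10³) + 400/(1375×145×10³) + 450/(1625×196×10³) = 4.896×10⁻⁶ mm/N.
Hence P = δ_free / Σ(L/AE) = 0.6867/4.896×10⁻⁶ = 140.3 kN (tensile).
σ_{steel} = P / A = 140300 / 1625 = 86.31 MPa.

σ ≈ 86.3 MPa (tensile)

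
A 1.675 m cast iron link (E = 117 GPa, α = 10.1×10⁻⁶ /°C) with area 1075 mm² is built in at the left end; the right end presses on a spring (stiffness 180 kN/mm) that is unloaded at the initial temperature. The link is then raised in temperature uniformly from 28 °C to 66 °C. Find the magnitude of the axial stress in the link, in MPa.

Free thermal expansion: δ_free = αΔT L = 10.1×10⁻⁶ × 38 × 1675 = 0.6429 mm.
With a force P in the spring, the elastic change of the link is PL/(AE) and that of the spring is P/k; compatibility requires their sum to equal δ_free.
P [ L/(AE) + 1/k ] = δ_free → P [ 1675/(1075×117×10³) + 1/(180×10³) ] = 0.6429.
P = 0.6429 / 1.887×10⁻⁵ = 34060 N.
σ = P/A = 34060/1075 = 31.69 MPa.

σ ≈ 31.7 MPa (compressive)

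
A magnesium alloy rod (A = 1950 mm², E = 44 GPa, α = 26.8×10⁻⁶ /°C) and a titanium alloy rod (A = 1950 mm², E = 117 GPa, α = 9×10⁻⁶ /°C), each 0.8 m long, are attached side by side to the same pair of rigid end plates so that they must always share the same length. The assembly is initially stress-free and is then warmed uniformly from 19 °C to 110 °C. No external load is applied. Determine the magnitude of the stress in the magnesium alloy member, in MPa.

σ ≈ 51.8 MPa (compressive)

Both members must finish at the same length. With the larger α, the magnesium alloy tends to over-expand; the plates restrain it, putting the magnesium alloy in compression and the titanium alloy in tension. With no external load the two internal forces are equal and opposite, magnitude P.
Setting the final lengths equal and cancelling L: (α₁ − α₂)ΔT = P/(A₁E₁) + P/(A₂E₂).
|α₁ − α₂|·ΔT = 17.8×10⁻⁶ × 91 = 0.00162.
1/(A₁E₁) + 1/(A₂E₂) = 1/(1950×44×10³) + 1/(1950×117×10³) = 1.604×10⁻⁸ N⁻¹.
So P = 0.00162 / 1.604×10⁻⁸ = 101 kN.
σ_{magnesium alloy} = P/A₁ = 101000/1950 = 51.79 MPa, compressive.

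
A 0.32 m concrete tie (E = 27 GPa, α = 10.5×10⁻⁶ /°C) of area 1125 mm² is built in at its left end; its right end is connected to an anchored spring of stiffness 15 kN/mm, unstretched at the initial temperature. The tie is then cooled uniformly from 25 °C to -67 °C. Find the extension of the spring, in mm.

δ ≈ 0.267 mm

The unrestrained thermal change is αΔT L = 10.5×10⁻⁶ × 92 × 320 = 0.3091 mm.
With a force P in the spring, the elastic change of the tie is PL/(AE) and that of the spring is P/k; compatibility requires their sum to equal δ_free.
So P = δ_free / [L/(AE) + 1/k] = 0.3091 / [ 320/(1125×27×10³) + 1/(15×10³) ].
P = 0.3091 / 7.72×10⁻⁵ = 4004 N.
Spring extension = P/k = 4004/(15×10³) = 0.2669 mm.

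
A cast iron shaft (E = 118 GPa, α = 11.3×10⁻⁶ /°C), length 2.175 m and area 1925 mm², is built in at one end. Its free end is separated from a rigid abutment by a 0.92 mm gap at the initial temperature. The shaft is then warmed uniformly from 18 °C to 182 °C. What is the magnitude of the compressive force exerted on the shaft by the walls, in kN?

If the wall were absent the shaft would grow by αΔT L = 11.3×10⁻⁶ × 164 × 2175 = 4.031 mm.
This exceeds the 0.92 mm gap, so the wall pushes back. The portion of expansion that must be recovered elastically is δ_free − gap = 4.031 − 0.92 = 3.111 mm.
That suppressed elongation corresponds to σ = E·Δ/L = 118×10³ × 3.111/2175 = 168.8 MPa.
Force on the wall = σA = 168.8 × 1925 mm² = 324.9 kN.

P ≈ 325 kN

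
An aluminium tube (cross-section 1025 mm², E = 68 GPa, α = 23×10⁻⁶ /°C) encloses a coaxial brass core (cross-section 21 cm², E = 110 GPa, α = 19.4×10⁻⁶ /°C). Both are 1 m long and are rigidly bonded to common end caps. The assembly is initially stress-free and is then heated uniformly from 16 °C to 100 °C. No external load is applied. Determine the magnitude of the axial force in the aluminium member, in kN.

Equilibrium of a rigid end plate with no external load gives equal and opposite internal forces ±P in the two members. Since α_{aluminium} > α_{brass}, heating drives the aluminium into compression and the brass into tension.
Setting the final lengths equal and cancelling L: (α₁ − α₂)ΔT = P/(A₁E₁) + P/(A₂E₂).
|α₁ − α₂|·ΔT = 3.6×10⁻⁶ × 84 = 0.0003024.
1/(A₁E₁) + 1/(A₂E₂) = 1/(1025×68×10³) + 1/(2100×110×10³) = 1.868×10⁻⁸ N⁻¹.
So P = 0.0003024 / 1.868×10⁻⁸ = 16.19 kN.

P ≈ 16.2 kN (compressive in the aluminium)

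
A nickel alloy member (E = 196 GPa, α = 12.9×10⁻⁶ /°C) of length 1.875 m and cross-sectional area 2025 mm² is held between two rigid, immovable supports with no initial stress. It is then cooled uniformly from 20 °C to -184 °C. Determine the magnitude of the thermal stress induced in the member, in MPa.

σ ≈ 516 MPa (tensile)

The supports are rigid, so the total axial strain is zero. The restrained thermal strain is ε = αΔT = 12.9×10⁻⁶ × 204 = 2631.6×10⁻⁶.
σ = EαΔT = 196×10³ × 12.9×10⁻⁶ × 204 = 515.8 MPa (tensile; the member is trying to contract).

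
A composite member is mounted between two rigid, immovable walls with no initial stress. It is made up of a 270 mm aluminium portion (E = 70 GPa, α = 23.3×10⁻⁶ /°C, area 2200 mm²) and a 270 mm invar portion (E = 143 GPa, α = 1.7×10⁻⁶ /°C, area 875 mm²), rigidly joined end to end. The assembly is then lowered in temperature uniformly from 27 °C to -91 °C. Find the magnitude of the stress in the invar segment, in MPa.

Free thermal contraction of the whole bar: Σ αᵢΔT Lᵢ = 23.3×10⁻⁶×118×270 + 1.7×10⁻⁶×118×270 = 0.7965 mm.
The walls prevent any net length change, so an axial force P (same in every segment) develops. Compatibility: P · Σ Lᵢ/(AᵢEᵢ) = δ_free.
Σ Lᵢ/(AᵢEᵢ) = 270/(2200×70×10³) + 270/(875×143×10³) = 3.911×10⁻⁶ mm/N.
Hence P = δ_free / Σ(L/AE) = 0.7965/3.911×10⁻⁶ = 203.7 kN (tensile).
σ_{invar} = P / A = 203700 / 875 = 232.7 MPa.

σ ≈ 233 MPa (tensile)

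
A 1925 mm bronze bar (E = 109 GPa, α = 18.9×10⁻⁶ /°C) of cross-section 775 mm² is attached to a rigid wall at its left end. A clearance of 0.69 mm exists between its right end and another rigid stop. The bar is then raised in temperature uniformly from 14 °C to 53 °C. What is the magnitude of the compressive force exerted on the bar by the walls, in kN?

If the wall were absent the bar would grow by αΔT L = 18.9×10⁻⁶ × 39 × 1925 = 1.419 mm.
The gap closes (δ_free > 0.69 mm) and the wall then resists a further 1.419 − 0.69 = 0.7289 mm of expansion.
That suppressed elongation corresponds to σ = E·Δ/L = 109×10³ × 0.7289/1925 = 41.27 MPa.
Force on the wall = σA = 41.27 × 775 mm² = 31.99 kN.

P ≈ 32 kN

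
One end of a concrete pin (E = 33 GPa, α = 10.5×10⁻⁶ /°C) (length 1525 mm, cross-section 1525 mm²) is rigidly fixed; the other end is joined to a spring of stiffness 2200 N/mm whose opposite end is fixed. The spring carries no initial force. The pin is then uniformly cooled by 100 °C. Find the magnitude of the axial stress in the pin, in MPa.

σ ≈ 2.17 MPa (tensile)

Free thermal contraction: δ_free = αΔT L = 10.5×10⁻⁶ × 100 × 1525 = 1.601 mm.
With a force P in the spring, the elastic change of the pin is PL/(AE) and that of the spring is P/k; compatibility requires their sum to equal δ_free.
P [ L/(AE) + 1/k ] = δ_free → P [ 1525/(1525×33×10³) + 1/(2200) ] = 1.601.
P = 1.601 / 0.0004848 = 3303 N.
σ = P/A = 3303/1525 = 2.166 MPa.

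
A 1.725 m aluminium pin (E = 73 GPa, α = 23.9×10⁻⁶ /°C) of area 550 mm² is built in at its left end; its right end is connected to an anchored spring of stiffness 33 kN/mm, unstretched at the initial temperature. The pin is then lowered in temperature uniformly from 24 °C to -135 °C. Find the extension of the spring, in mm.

δ ≈ 2.71 mm

The unrestrained thermal change is αΔT L = 23.9×10⁻⁶ × 159 × 1725 = 6.555 mm.
With a force P in the spring, the elastic change of the pin is PL/(AE) and that of the spring is P/k; compatibility requires their sum to equal δ_free.
So P = δ_free / [L/(AE) + 1/k] = 6.555 / [ 1725/(550×73×10³) + 1/(33×10³) ].
P = 6.555 / 7.327×10⁻⁵ = 89470 N.
Spring extension = P/k = 89470/(33×10³) = 2.711 mm.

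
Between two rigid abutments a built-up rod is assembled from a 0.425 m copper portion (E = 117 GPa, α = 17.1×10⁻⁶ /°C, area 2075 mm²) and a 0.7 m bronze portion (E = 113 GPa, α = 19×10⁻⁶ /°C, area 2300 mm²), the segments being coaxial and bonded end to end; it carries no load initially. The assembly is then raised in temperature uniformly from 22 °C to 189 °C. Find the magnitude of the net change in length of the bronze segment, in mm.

With the walls removed the bar would change length by δ_free = Σ αᵢΔT Lᵢ = 17.1×10⁻⁶×167×425 + 19×10⁻⁶×167×700 = 3.435 mm.
The walls prevent any net length change, so an axial force P (same in every segment) develops. Compatibility: P · Σ Lᵢ/(AᵢEᵢ) = δ_free.
Σ Lᵢ/(AᵢEᵢ) = 425/(2075×117×10³) + 700/(2300×113×10³) = 4.444×10⁻⁶ mm/N.
So P = 3.435 / 4.444×10⁻⁶ = 772.9 kN, compressive.
For the bronze segment, free thermal change = 19×10⁻⁶×167×700 = 2.221 mm and elastic change from P = 772900×700/(2300×113×10³) = 2.082 mm; these oppose, so the net change is 0.139 mm (segment lengthens).

|ΔL| ≈ 0.139 mm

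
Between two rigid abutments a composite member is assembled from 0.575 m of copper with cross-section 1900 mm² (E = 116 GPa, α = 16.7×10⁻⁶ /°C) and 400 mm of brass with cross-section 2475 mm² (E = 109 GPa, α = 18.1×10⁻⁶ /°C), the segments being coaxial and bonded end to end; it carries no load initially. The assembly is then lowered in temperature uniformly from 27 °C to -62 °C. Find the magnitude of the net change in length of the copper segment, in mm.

|ΔL| ≈ 0.101 mm

If the supports were absent, the total length change would be Σ αᵢΔT Lᵢ = 16.7×10⁻⁶×89×575 + 18.1×10⁻⁶×89×400 = 1.499 mm.
Since the ends are fixed, an axial force P builds up, equal in every segment, with P · Σ Lᵢ/(AᵢEᵢ) = δ_free.
The series flexibility is Σ Lᵢ/(AᵢEᵢ) = 575/(1900×116×10³) + 400/(2475×109×10³) = 4.092×10⁻⁶ mm/N.
Hence P = δ_free / Σ(L/AE) = 1.499/4.092×10⁻⁶ = 366.4 kN (tensile).
For the copper segment, free thermal change = 16.7×10⁻⁶×89×575 = 0.8546 mm and elastic change from P = 366400×575/(1900×116×10³) = 0.9558 mm; these oppose, so the net change is 0.101 mm (segment lengthens).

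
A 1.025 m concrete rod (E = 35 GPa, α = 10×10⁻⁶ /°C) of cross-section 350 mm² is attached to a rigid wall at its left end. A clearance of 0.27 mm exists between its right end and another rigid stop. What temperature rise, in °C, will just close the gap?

ΔT ≈ 26.3 °C

The gap closes when αΔT L = 0.27 mm, since the rod is still unstressed at that instant.
So ΔT = g/(αL) = 0.27/(10×10⁻⁶ × 1025) = 26.34 °C.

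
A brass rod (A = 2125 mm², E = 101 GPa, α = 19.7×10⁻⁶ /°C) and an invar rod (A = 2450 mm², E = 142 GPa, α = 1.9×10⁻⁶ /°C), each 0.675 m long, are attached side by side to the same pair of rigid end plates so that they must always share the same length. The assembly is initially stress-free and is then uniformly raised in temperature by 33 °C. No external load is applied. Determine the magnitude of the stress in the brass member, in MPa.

Both members must finish at the same length. With the larger α, the brass tends to over-expand; the plates restrain it, putting the brass in compression and the invar in tension. With no external load the two internal forces are equal and opposite, magnitude P.
Equating the net (thermal + elastic) strains gives |α₁ − α₂|·ΔT = P·[1/(A₁E₁) + 1/(A₂E₂)].
|α₁ − α₂|·ΔT = 17.8×10⁻⁶ × 33 = 0.0005874.
1/(A₁E₁) + 1/(A₂E₂) = 1/(2125×101×10³) + 1/(2450×142×10³) = 7.534×10⁻⁹ N⁻¹.
So P = 0.0005874 / 7.534×10⁻⁹ = 77.97 kN.
σ_{brass} = P/A₁ = 77970/2125 = 36.69 MPa, compressive.

σ ≈ 36.7 MPa (compressive)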